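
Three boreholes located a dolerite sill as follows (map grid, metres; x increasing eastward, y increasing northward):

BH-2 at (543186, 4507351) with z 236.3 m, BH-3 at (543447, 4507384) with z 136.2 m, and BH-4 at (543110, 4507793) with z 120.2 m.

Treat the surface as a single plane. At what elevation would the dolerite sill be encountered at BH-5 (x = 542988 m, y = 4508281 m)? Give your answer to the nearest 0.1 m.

5.1 m

Let the plane be z = a·x + b·y + c.
BH-3−BH-2: 261a + 33b = −100.1;  BH-4−BH-2: −76a + 442b = −116.1.
Solving gives a = −0.342859930, b = −0.321622974.
Then c = 236.3 − a·543186 − b·4507351 = 1636140.65.
At (542988, 4508281): z = −186168.8 − 1449966.7 + 1636140.65 = 5.1 m.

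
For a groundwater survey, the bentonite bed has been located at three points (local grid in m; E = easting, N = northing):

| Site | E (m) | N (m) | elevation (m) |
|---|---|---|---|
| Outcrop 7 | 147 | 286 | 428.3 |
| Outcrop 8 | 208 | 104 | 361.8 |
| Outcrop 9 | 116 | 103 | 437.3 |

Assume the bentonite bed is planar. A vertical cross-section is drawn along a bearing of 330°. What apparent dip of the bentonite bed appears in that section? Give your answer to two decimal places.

26.05°

Two edge vectors: Outcrop 7→Outcrop 8 = (61, -182, -66.5), Outcrop 7→Outcrop 9 = (-31, -183, 9).
Normal n = (Outcrop 7→Outcrop 8) × (Outcrop 7→Outcrop 9) = (-13807.5, 1512.5, -16805).
So ∂z/∂E = −n_x/n_z = −0.82163 and ∂z/∂N = −n_y/n_z = 0.09000.
Unit vector along 330° is (sin 330°, cos 330°) = (-0.5000, 0.8660).
Slope in that direction = a·(-0.5000) + b·(0.8660) = 0.48876.
Apparent dip = arctan|0.48876| = 26.05° (true dip is 39.6°, so apparent ≤ true as expected).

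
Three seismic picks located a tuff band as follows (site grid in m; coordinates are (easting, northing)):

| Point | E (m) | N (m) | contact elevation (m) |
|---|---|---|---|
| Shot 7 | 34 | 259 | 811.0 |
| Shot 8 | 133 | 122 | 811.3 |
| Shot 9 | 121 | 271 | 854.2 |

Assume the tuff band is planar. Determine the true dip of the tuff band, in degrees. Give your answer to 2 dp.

Let the plane be z = a·E + b·N + c.
Shot 8−Shot 7: 99a − 137b = 0.3;  Shot 9−Shot 7: 87a + 12b = 43.2.
Solving gives a = 0.45182, b = 0.32431.
Gradient magnitude |∇z| = √(a² + b²) = √(0.20414 + 0.10518) = 0.55616.
True dip = arctan(0.55616) = 29.08°, dipping toward SW (azimuth ≈ 234°).

29.08°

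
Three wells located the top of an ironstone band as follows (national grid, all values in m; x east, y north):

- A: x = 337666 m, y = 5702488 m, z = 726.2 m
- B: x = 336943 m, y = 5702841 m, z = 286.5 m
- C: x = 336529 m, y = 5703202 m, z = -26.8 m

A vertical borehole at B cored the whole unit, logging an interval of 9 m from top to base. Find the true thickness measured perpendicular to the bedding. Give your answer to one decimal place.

Let the plane be z = a·x + b·y + c.
B−A: −723a + 353b = −439.7;  C−A: −1137a + 714b = −753.
Solving gives a = 0.41909, b = −0.38725.
|∇z| = √(a²+b²) = 0.57061, so dip δ = arctan(0.57061) = 29.71°.
True thickness = vertical thickness × cos δ = 9 × cos 29.71° = 7.8 m.

7.8 m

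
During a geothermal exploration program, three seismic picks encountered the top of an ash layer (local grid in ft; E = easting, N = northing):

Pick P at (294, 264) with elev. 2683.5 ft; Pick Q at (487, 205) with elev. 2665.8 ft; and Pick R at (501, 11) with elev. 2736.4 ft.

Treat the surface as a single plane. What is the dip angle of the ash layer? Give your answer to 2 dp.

Let the plane be z = a·E + b·N + c.
Pick Q−Pick P: 193a − 59b = −17.7;  Pick R−Pick P: 207a − 253b = 52.9.
Solving gives a = −0.20754, b = −0.37889.
Gradient magnitude |∇z| = √(a² + b²) = √(0.04307 + 0.14356) = 0.43201.
True dip = arctan(0.43201) = 23.36°, dipping toward NNE (azimuth ≈ 029°).

23.36°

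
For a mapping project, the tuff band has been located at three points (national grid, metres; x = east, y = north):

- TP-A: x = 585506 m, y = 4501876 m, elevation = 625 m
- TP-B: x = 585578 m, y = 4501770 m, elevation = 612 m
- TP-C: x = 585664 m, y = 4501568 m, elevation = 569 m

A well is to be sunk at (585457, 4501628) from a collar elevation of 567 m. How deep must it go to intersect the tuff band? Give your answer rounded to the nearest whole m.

50 m

Two edge vectors: TP-A→TP-B = (72, -106, -13), TP-A→TP-C = (158, -308, -56).
Normal n = (TP-A→TP-B) × (TP-A→TP-C) = (1932, 1978, -5428).
So ∂z/∂x = −n_x/n_z = 0.35593220 and ∂z/∂y = −n_y/n_z = 0.36440678.
Intercept c from TP-A: 625 − 208400.44 − 1640514.14 = −1848289.58.
At (585457, 4501628): z_contact = 208383.0 + 1640423.8 − 1848289.58 = 517.2 m.
Depth below ground = 567 − 517.2 = 50 m.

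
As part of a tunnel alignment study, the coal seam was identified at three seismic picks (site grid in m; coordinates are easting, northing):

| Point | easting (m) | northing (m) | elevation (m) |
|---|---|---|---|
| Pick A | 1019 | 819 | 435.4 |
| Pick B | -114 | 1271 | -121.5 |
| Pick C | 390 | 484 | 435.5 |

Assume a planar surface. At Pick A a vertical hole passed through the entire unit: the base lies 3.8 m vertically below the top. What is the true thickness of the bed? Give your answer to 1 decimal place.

Let the plane be z = a·easting + b·northing + c.
Pick B−Pick A: −1133a + 452b = −556.9;  Pick C−Pick A: −629a − 335b = 0.1.
Solving gives a = 0.28096, b = −0.52782.
|∇z| = √(a²+b²) = 0.59794, so dip δ = arctan(0.59794) = 30.88°.
True thickness = vertical thickness × cos δ = 3.8 × cos 30.88° = 3.3 m.

3.3 m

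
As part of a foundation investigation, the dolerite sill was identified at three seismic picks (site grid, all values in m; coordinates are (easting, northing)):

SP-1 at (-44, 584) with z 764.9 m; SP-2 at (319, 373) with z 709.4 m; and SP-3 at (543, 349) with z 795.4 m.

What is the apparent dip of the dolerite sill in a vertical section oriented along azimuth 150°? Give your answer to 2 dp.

Let the plane be z = a·E + b·N + c.
SP-2−SP-1: 363a − 211b = −55.5;  SP-3−SP-1: 587a − 235b = 30.5.
Solving gives a = 0.50524, b = 1.13224.
Unit vector along 150° is (sin 150°, cos 150°) = (0.5000, -0.8660).
Slope in that direction = a·(0.5000) + b·(-0.8660) = −0.72793.
Apparent dip = arctan|0.72793| = 36.05° (true dip is 51.1°, so apparent ≤ true as expected).

36.05°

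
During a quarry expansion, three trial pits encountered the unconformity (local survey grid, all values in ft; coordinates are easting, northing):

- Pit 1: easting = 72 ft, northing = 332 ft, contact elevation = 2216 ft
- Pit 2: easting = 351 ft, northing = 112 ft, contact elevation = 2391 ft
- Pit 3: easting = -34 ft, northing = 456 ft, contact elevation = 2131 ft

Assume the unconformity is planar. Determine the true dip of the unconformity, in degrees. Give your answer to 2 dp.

27.91°

Let the plane be z = a·easting + b·northing + c.
Pit 2−Pit 1: 279a − 220b = 175;  Pit 3−Pit 1: −106a + 124b = −85.
Solving gives a = 0.26605, b = −0.45805.
Gradient magnitude |∇z| = √(a² + b²) = √(0.07078 + 0.20981) = 0.52971.
True dip = arctan(0.52971) = 27.91°, dipping toward NNW (azimuth ≈ 330°).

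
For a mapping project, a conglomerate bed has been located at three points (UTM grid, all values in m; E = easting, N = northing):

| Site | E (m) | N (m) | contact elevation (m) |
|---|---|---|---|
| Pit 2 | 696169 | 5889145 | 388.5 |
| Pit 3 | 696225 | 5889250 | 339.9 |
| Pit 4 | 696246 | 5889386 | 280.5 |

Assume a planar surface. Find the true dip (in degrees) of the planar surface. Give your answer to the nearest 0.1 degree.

23.3°

Two edge vectors: Pit 2→Pit 3 = (56, 105, -48.6), Pit 2→Pit 4 = (77, 241, -108).
Normal n = (Pit 2→Pit 3) × (Pit 2→Pit 4) = (372.6, 2305.8, 5411).
So ∂z/∂E = −n_x/n_z = −0.06886 and ∂z/∂N = −n_y/n_z = −0.42613.
Gradient magnitude |∇z| = √(a² + b²) = √(0.00474 + 0.18159) = 0.43166.
True dip = arctan(0.43166) = 23.3°, dipping toward N (azimuth ≈ 009°).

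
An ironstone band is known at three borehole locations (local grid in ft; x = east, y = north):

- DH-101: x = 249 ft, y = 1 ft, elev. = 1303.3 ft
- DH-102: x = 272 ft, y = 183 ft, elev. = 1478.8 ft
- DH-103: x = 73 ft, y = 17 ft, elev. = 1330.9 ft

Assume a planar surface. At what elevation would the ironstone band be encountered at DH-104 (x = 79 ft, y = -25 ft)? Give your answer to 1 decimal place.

1289.6 ft

Let the plane be z = a·x + b·y + c.
DH-102−DH-101: 23a + 182b = 175.5;  DH-103−DH-101: −176a + 16b = 27.6.
Solving gives a = −0.06837, b = 0.97293.
Then c = 1303.3 − a·249 − b·1 = 1319.35.
At (79, -25): z = −5.4 − 24.3 + 1319.35 = 1289.6 ft.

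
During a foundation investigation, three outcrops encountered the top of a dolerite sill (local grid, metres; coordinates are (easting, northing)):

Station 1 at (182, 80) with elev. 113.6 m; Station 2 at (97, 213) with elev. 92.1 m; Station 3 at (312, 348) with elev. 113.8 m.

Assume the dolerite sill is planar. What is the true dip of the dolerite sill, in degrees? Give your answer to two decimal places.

Let the plane be z = a·E + b·N + c.
Station 2−Station 1: −85a + 133b = −21.5;  Station 3−Station 1: 130a + 268b = 0.2.
Solving gives a = 0.14446, b = −0.06933.
Gradient magnitude |∇z| = √(a² + b²) = √(0.02087 + 0.00481) = 0.16024.
True dip = arctan(0.16024) = 9.10°, dipping toward WNW (azimuth ≈ 296°).

9.10°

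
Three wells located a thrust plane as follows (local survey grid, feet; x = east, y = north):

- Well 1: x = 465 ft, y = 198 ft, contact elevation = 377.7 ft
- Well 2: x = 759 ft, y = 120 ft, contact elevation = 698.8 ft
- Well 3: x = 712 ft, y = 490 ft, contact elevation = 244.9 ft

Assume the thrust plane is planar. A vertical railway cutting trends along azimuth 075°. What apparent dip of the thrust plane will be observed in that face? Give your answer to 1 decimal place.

25.4°

Let the plane be z = a·x + b·y + c.
Well 2−Well 1: 294a − 78b = 321.1;  Well 3−Well 1: 247a + 292b = −132.8.
Solving gives a = 0.79345, b = −1.12597.
Unit vector along 075° is (sin 75°, cos 75°) = (0.9659, 0.2588).
Slope in that direction = a·(0.9659) + b·(0.2588) = 0.47499.
Apparent dip = arctan|0.47499| = 25.4° (true dip is 54.0°, so apparent ≤ true as expected).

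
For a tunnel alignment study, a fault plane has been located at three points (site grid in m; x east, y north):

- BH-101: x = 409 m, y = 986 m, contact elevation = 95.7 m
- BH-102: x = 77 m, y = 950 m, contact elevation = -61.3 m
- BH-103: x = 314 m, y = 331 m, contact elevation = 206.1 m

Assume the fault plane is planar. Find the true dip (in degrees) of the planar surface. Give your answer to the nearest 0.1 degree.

29.0°

Let the plane be z = a·x + b·y + c.
BH-102−BH-101: −332a − 36b = −157;  BH-103−BH-101: −95a − 655b = 110.4.
Solving gives a = 0.49902, b = −0.24093.
Gradient magnitude |∇z| = √(a² + b²) = √(0.24902 + 0.05805) = 0.55413.
True dip = arctan(0.55413) = 29.0°, dipping toward WNW (azimuth ≈ 296°).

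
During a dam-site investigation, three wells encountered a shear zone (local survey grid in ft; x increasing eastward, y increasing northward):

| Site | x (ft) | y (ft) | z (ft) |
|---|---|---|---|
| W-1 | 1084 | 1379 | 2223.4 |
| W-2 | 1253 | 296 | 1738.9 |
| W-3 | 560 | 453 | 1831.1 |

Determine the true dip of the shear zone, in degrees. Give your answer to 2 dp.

Two edge vectors: W-1→W-2 = (169, -1083, -484.5), W-1→W-3 = (-524, -926, -392.3).
Normal n = (W-1→W-2) × (W-1→W-3) = (-23786.1, 320176.7, -723986).
So ∂z/∂x = −n_x/n_z = −0.03285 and ∂z/∂y = −n_y/n_z = 0.44224.
Gradient magnitude |∇z| = √(a² + b²) = √(0.00108 + 0.19558) = 0.44346.
True dip = arctan(0.44346) = 23.92°, dipping toward S (azimuth ≈ 176°).

23.92°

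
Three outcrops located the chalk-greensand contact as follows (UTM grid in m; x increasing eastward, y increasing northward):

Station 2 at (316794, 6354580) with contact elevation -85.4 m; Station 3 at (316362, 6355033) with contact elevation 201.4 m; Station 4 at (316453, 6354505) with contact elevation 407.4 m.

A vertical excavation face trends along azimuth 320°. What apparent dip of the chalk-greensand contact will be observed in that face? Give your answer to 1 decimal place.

Let the plane be z = a·x + b·y + c.
Station 3−Station 2: −432a + 453b = 286.8;  Station 4−Station 2: −341a − 75b = 492.8.
Solving gives a = −1.30970, b = −0.61588.
Unit vector along 320° is (sin 320°, cos 320°) = (-0.6428, 0.7660).
Slope in that direction = a·(-0.6428) + b·(0.7660) = 0.37007.
Apparent dip = arctan|0.37007| = 20.3° (true dip is 55.4°, so apparent ≤ true as expected).

20.3°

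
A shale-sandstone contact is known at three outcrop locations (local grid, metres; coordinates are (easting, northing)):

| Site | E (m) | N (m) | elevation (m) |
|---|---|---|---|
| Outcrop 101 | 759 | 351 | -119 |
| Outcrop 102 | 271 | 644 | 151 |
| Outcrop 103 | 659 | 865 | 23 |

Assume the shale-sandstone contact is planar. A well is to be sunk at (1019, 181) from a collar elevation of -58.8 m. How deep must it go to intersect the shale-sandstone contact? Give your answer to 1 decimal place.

206.7 m

Two edge vectors: Outcrop 101→Outcrop 102 = (-488, 293, 270), Outcrop 101→Outcrop 103 = (-100, 514, 142).
Normal n = (Outcrop 101→Outcrop 102) × (Outcrop 101→Outcrop 103) = (-97174, 42296, -221532).
So ∂z/∂E = −n_x/n_z = −0.438645 and ∂z/∂N = −n_y/n_z = 0.190925.
Intercept c from Outcrop 101: -119 + 332.93 − 67.01 = 146.92.
At (1019, 181): z_contact = −446.98 + 34.56 + 146.92 = -265.51 m.
Depth below ground = -58.8 − (-265.51) = 206.7 m.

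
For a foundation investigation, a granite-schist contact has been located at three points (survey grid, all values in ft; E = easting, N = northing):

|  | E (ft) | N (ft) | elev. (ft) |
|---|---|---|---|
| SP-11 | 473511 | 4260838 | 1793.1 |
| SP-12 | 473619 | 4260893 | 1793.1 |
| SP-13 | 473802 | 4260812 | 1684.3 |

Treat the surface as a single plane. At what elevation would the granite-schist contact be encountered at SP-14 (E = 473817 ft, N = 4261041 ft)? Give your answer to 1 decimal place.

Two edge vectors: SP-11→SP-12 = (108, 55, 0), SP-11→SP-13 = (291, -26, -108.8).
Normal n = (SP-11→SP-12) × (SP-11→SP-13) = (-5984, 11750.4, -18813).
So ∂z/∂E = −n_x/n_z = −0.318077925 and ∂z/∂N = −n_y/n_z = 0.624589380.
Intercept c from SP-11: 1793.1 + 150613.40 − 2661274.16 = −2508867.67.
At (473817, 4261041): z = −150710.7 + 2661401.0 − 2508867.67 = 1822.6 ft.

1822.6 ft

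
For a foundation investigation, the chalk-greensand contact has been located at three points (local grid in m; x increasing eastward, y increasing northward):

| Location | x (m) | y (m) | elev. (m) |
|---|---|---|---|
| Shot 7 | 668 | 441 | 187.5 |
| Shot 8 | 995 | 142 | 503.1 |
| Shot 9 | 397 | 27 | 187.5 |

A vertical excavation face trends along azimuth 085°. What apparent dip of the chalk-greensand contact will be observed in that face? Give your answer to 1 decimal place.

Let the plane be z = a·x + b·y + c.
Shot 8−Shot 7: 327a − 299b = 315.6;  Shot 9−Shot 7: −271a − 414b = 0.
Solving gives a = 0.60376, b = −0.39522.
Unit vector along 085° is (sin 85°, cos 85°) = (0.9962, 0.0872).
Slope in that direction = a·(0.9962) + b·(0.0872) = 0.56702.
Apparent dip = arctan|0.56702| = 29.6° (true dip is 35.8°, so apparent ≤ true as expected).

29.6°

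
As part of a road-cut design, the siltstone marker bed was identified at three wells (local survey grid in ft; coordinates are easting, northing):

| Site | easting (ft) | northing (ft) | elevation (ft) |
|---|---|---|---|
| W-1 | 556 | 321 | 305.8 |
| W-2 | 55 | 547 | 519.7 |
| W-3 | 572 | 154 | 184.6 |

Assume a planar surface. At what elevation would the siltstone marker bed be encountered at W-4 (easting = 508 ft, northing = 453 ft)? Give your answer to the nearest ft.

Two edge vectors: W-1→W-2 = (-501, 226, 213.9), W-1→W-3 = (16, -167, -121.2).
Normal n = (W-1→W-2) × (W-1→W-3) = (8330.1, -57298.8, 80051).
So ∂z/∂easting = −n_x/n_z = −0.10406 and ∂z/∂northing = −n_y/n_z = 0.71578.
Intercept c from W-1: 305.8 + 57.86 − 229.76 = 133.89.
At (508, 453): z = −52.9 + 324.2 + 133.89 = 405.3 ft.

405 ft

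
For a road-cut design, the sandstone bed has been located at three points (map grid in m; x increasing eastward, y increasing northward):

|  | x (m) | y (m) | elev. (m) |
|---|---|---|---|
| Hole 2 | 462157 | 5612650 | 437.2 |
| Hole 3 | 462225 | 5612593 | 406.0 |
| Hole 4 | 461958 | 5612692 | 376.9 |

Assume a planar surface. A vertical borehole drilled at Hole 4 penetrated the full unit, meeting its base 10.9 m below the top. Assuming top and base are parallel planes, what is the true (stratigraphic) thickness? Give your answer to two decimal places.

Two edge vectors: Hole 2→Hole 3 = (68, -57, -31.2), Hole 2→Hole 4 = (-199, 42, -60.3).
Normal n = (Hole 2→Hole 3) × (Hole 2→Hole 4) = (4747.5, 10309.2, -8487).
So ∂z/∂x = −n_x/n_z = 0.55938 and ∂z/∂y = −n_y/n_z = 1.21470.
|∇z| = √(a²+b²) = 1.33732, so dip δ = arctan(1.33732) = 53.21°.
True thickness = vertical thickness × cos δ = 10.9 × cos 53.21° = 6.53 m.

6.53 m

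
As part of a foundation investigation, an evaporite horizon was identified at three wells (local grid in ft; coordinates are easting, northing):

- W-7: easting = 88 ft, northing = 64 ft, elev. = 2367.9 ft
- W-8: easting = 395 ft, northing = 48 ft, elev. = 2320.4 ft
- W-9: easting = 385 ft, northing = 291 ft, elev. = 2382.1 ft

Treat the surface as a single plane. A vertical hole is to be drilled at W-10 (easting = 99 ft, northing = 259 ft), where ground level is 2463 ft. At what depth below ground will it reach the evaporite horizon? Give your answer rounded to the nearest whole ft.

Let the plane be z = a·easting + b·northing + c.
W-8−W-7: 307a − 16b = −47.5;  W-9−W-7: 297a + 227b = 14.2.
Solving gives a = −0.14179, b = 0.24807.
Then c = 2367.9 − a·88 − b·64 = 2364.50.
At (99, 259): z_contact = −14.0 + 64.3 + 2364.50 = 2414.7 ft.
Depth below ground = 2463 − 2414.7 = 48 ft.

48 ft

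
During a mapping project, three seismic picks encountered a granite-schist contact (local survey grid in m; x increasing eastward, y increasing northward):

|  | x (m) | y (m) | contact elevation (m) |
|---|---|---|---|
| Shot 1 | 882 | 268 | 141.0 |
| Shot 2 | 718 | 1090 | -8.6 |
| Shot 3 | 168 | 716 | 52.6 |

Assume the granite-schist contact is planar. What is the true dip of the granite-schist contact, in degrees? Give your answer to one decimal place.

10.2°

Two edge vectors: Shot 1→Shot 2 = (-164, 822, -149.6), Shot 1→Shot 3 = (-714, 448, -88.4).
Normal n = (Shot 1→Shot 2) × (Shot 1→Shot 3) = (-5644, 92316.8, 513436).
So ∂z/∂x = −n_x/n_z = 0.01099 and ∂z/∂y = −n_y/n_z = −0.17980.
Gradient magnitude |∇z| = √(a² + b²) = √(0.00012 + 0.03233) = 0.18014.
True dip = arctan(0.18014) = 10.2°, dipping toward N (azimuth ≈ 357°).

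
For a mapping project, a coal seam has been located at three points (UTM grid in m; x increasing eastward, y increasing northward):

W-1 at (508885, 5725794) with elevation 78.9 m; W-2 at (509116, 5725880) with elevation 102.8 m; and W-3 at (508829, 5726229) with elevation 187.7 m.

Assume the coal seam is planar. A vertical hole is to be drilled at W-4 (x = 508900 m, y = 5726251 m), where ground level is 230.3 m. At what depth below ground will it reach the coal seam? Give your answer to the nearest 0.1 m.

36.4 m

Let the plane be z = a·x + b·y + c.
W-2−W-1: 231a + 86b = 23.9;  W-3−W-1: −56a + 435b = 108.8.
Solving gives a = 0.009873600, b = 0.251386027.
Then c = 78.9 − a·508885 − b·5725794 = −1444330.23.
At (508900, 5726251): z_contact = 5024.68 + 1439499.49 − 1444330.23 = 193.93 m.
Depth below ground = 230.3 − 193.93 = 36.4 m.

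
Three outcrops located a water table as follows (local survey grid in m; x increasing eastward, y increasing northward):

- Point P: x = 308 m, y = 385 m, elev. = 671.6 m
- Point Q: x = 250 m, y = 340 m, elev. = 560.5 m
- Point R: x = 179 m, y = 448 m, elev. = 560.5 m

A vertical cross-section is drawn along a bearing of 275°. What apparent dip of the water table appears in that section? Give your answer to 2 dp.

Two edge vectors: Point P→Point Q = (-58, -45, -111.1), Point P→Point R = (-129, 63, -111.1).
Normal n = (Point P→Point Q) × (Point P→Point R) = (11998.8, 7888.1, -9459).
So ∂z/∂x = −n_x/n_z = 1.26851 and ∂z/∂y = −n_y/n_z = 0.83393.
Unit vector along 275° is (sin 275°, cos 275°) = (-0.9962, 0.0872).
Slope in that direction = a·(-0.9962) + b·(0.0872) = −1.19100.
Apparent dip = arctan|1.19100| = 49.98° (true dip is 56.6°, so apparent ≤ true as expected).

49.98°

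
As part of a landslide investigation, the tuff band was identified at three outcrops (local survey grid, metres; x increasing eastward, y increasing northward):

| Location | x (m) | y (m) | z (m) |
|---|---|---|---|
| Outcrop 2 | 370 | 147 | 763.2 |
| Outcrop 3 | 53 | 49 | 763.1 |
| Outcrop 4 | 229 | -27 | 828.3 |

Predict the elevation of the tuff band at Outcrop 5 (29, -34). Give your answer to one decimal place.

800.8 m

Two edge vectors: Outcrop 2→Outcrop 3 = (-317, -98, -0.1), Outcrop 2→Outcrop 4 = (-141, -174, 65.1).
Normal n = (Outcrop 2→Outcrop 3) × (Outcrop 2→Outcrop 4) = (-6397.2, 20650.8, 41340).
So ∂z/∂x = −n_x/n_z = 0.15475 and ∂z/∂y = −n_y/n_z = −0.49954.
Intercept c from Outcrop 2: 763.2 − 57.26 + 73.43 = 779.38.
At (29, -34): z = 4.5 + 17.0 + 779.38 = 800.8 m.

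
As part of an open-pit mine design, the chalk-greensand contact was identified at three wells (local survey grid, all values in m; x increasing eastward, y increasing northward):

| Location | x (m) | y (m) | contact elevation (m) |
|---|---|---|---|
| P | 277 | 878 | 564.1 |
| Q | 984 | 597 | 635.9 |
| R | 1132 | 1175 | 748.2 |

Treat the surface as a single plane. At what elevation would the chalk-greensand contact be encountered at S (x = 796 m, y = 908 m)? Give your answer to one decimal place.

652.9 m

Let the plane be z = a·x + b·y + c.
Q−P: 707a − 281b = 71.8;  R−P: 855a + 297b = 184.1.
Solving gives a = 0.162264, b = 0.152742.
Then c = 564.1 − a·277 − b·878 = 385.05.
At (796, 908): z = 129.2 + 138.7 + 385.05 = 652.9 m.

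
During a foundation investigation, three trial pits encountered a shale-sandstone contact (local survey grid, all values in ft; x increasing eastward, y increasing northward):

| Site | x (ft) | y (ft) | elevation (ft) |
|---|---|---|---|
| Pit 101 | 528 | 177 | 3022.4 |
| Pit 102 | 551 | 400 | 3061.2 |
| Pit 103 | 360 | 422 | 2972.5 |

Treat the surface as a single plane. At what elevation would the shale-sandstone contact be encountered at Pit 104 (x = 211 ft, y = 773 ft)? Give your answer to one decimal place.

Two edge vectors: Pit 101→Pit 102 = (23, 223, 38.8), Pit 101→Pit 103 = (-168, 245, -49.9).
Normal n = (Pit 101→Pit 102) × (Pit 101→Pit 103) = (-20633.7, -5370.7, 43099).
So ∂z/∂x = −n_x/n_z = 0.47875 and ∂z/∂y = −n_y/n_z = 0.12461.
Intercept c from Pit 101: 3022.4 − 252.78 − 22.06 = 2747.56.
At (211, 773): z = 101.0 + 96.3 + 2747.56 = 2944.9 ft.

2944.9 ft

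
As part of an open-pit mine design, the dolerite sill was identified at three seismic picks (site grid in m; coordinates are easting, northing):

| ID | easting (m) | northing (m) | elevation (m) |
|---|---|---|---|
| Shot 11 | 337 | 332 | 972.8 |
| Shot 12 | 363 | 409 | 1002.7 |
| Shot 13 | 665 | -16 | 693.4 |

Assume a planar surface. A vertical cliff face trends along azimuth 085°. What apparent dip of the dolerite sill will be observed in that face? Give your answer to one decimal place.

Two edge vectors: Shot 11→Shot 12 = (26, 77, 29.9), Shot 11→Shot 13 = (328, -348, -279.4).
Normal n = (Shot 11→Shot 12) × (Shot 11→Shot 13) = (-11108.6, 17071.6, -34304).
So ∂z/∂easting = −n_x/n_z = −0.32383 and ∂z/∂northing = −n_y/n_z = 0.49766.
Unit vector along 085° is (sin 85°, cos 85°) = (0.9962, 0.0872).
Slope in that direction = a·(0.9962) + b·(0.0872) = −0.27922.
Apparent dip = arctan|0.27922| = 15.6° (true dip is 30.7°, so apparent ≤ true as expected).

15.6°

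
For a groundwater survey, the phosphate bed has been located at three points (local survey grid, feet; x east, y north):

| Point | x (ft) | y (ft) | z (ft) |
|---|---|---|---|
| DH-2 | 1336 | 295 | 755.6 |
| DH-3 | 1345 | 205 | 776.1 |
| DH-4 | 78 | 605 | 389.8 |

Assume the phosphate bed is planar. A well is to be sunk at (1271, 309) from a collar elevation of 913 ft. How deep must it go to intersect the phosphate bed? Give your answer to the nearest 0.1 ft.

Let the plane be z = a·x + b·y + c.
DH-3−DH-2: 9a − 90b = 20.5;  DH-4−DH-2: −1258a + 310b = −365.8.
Solving gives a = 0.240578, b = −0.203720.
Then c = 755.6 − a·1336 − b·295 = 494.29.
At (1271, 309): z_contact = 305.77 − 62.95 + 494.29 = 737.11 ft.
Depth below ground = 913 − 737.11 = 175.9 ft.

175.9 ft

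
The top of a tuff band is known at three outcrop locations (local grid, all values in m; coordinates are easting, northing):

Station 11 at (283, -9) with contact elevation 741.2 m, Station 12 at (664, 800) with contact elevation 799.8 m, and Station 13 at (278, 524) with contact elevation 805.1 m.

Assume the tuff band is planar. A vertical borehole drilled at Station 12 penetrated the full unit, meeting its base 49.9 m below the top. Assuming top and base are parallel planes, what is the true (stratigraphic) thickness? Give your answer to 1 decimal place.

Let the plane be z = a·easting + b·northing + c.
Station 12−Station 11: 381a + 809b = 58.6;  Station 13−Station 11: −5a + 533b = 63.9.
Solving gives a = −0.09879, b = 0.11896.
|∇z| = √(a²+b²) = 0.15463, so dip δ = arctan(0.15463) = 8.79°.
True thickness = vertical thickness × cos δ = 49.9 × cos 8.79° = 49.3 m.

49.3 m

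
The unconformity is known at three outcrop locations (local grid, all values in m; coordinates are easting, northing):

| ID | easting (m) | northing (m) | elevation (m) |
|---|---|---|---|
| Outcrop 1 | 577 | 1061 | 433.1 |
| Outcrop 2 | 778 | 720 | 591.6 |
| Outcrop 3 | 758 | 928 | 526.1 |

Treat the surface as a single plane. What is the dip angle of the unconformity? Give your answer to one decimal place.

22.6°

Let the plane be z = a·easting + b·northing + c.
Outcrop 2−Outcrop 1: 201a − 341b = 158.5;  Outcrop 3−Outcrop 1: 181a − 133b = 93.
Solving gives a = 0.30389, b = −0.28568.
Gradient magnitude |∇z| = √(a² + b²) = √(0.09235 + 0.08162) = 0.41709.
True dip = arctan(0.41709) = 22.6°, dipping toward NW (azimuth ≈ 313°).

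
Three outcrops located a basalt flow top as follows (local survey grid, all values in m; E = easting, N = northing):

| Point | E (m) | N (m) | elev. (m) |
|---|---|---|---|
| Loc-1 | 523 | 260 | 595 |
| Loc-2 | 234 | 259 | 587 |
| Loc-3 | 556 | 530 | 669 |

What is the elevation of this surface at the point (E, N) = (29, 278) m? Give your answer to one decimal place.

Let the plane be z = a·E + b·N + c.
Loc-2−Loc-1: −289a − 1b = −8;  Loc-3−Loc-1: 33a + 270b = 74.
Solving gives a = 0.02674, b = 0.27081.
Then c = 595 − a·523 − b·260 = 510.60.
At (29, 278): z = 0.8 + 75.3 + 510.60 = 586.7 m.

586.7 m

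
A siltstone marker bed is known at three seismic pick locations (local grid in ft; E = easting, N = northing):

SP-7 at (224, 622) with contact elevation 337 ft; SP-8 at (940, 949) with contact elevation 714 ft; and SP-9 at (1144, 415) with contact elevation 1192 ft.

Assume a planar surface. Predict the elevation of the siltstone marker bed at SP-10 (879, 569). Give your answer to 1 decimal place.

Two edge vectors: SP-7→SP-8 = (716, 327, 377), SP-7→SP-9 = (920, -207, 855).
Normal n = (SP-7→SP-8) × (SP-7→SP-9) = (357624, -265340, -449052).
So ∂z/∂E = −n_x/n_z = 0.796398 and ∂z/∂N = −n_y/n_z = −0.590889.
Intercept c from SP-7: 337 − 178.39 + 367.53 = 526.14.
At (879, 569): z = 700.0 − 336.2 + 526.14 = 890.0 ft.

890.0 ft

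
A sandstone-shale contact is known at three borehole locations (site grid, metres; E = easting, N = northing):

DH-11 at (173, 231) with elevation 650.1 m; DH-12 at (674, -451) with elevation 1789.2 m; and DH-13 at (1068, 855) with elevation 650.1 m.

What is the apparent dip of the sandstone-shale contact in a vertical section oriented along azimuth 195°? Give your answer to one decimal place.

40.9°

Two edge vectors: DH-11→DH-12 = (501, -682, 1139.1), DH-11→DH-13 = (895, 624, 0).
Normal n = (DH-11→DH-12) × (DH-11→DH-13) = (-710798.4, 1019494.5, 923014).
So ∂z/∂E = −n_x/n_z = 0.77008 and ∂z/∂N = −n_y/n_z = −1.10453.
Unit vector along 195° is (sin 195°, cos 195°) = (-0.2588, -0.9659).
Slope in that direction = a·(-0.2588) + b·(-0.9659) = 0.86758.
Apparent dip = arctan|0.86758| = 40.9° (true dip is 53.4°, so apparent ≤ true as expected).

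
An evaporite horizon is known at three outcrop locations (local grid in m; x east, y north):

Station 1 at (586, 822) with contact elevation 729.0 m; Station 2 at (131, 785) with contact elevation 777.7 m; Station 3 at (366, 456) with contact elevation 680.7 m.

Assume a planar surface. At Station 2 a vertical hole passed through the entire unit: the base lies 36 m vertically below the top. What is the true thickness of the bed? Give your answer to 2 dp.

Let the plane be z = a·x + b·y + c.
Station 2−Station 1: −455a − 37b = 48.7;  Station 3−Station 1: −220a − 366b = −48.3.
Solving gives a = −0.12382, b = 0.20639.
|∇z| = √(a²+b²) = 0.24068, so dip δ = arctan(0.24068) = 13.53°.
True thickness = vertical thickness × cos δ = 36 × cos 13.53° = 35.00 m.

35.00 m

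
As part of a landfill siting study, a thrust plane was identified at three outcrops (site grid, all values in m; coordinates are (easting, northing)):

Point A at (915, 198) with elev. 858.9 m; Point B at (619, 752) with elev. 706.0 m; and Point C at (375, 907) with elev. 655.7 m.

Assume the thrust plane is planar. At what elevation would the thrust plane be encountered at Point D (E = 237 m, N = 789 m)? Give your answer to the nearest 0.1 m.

Two edge vectors: Point A→Point B = (-296, 554, -152.9), Point A→Point C = (-540, 709, -203.2).
Normal n = (Point A→Point B) × (Point A→Point C) = (-4166.7, 22418.8, 89296).
So ∂z/∂E = −n_x/n_z = 0.04666 and ∂z/∂N = −n_y/n_z = −0.25106.
Intercept c from Point A: 858.9 − 42.70 + 49.71 = 865.91.
At (237, 789): z = 11.1 − 198.1 + 865.91 = 678.9 m.

678.9 m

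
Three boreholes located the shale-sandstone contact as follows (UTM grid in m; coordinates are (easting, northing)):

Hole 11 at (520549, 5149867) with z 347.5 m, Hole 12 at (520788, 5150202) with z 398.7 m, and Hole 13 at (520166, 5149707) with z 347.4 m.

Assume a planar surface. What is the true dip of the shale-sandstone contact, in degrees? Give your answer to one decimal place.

13.3°

Two edge vectors: Hole 11→Hole 12 = (239, 335, 51.2), Hole 11→Hole 13 = (-383, -160, -0.1).
Normal n = (Hole 11→Hole 12) × (Hole 11→Hole 13) = (8158.5, -19585.7, 90065).
So ∂z/∂E = −n_x/n_z = −0.09058 and ∂z/∂N = −n_y/n_z = 0.21746.
Gradient magnitude |∇z| = √(a² + b²) = √(0.00821 + 0.04729) = 0.23557.
True dip = arctan(0.23557) = 13.3°, dipping toward SSE (azimuth ≈ 157°).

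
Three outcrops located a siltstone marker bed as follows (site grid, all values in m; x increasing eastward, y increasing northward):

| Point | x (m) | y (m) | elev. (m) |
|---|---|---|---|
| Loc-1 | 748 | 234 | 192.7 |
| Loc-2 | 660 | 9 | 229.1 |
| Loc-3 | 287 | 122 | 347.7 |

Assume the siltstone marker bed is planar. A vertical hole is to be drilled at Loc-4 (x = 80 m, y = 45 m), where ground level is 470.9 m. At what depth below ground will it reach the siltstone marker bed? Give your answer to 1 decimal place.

52.7 m

Let the plane be z = a·x + b·y + c.
Loc-2−Loc-1: −88a − 225b = 36.4;  Loc-3−Loc-1: −461a − 112b = 155.
Solving gives a = −0.32810, b = −0.03346.
Then c = 192.7 − a·748 − b·234 = 445.95.
At (80, 45): z_contact = −26.25 − 1.51 + 445.95 = 418.19 m.
Depth below ground = 470.9 − 418.19 = 52.7 m.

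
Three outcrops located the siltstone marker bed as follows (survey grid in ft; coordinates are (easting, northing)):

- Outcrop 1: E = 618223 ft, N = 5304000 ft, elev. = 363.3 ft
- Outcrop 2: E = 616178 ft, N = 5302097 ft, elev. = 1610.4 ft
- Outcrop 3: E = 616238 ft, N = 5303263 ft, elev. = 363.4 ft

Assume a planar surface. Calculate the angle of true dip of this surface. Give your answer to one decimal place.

Two edge vectors: Outcrop 1→Outcrop 2 = (-2045, -1903, 1247.1), Outcrop 1→Outcrop 3 = (-1985, -737, 0.1).
Normal n = (Outcrop 1→Outcrop 2) × (Outcrop 1→Outcrop 3) = (918922.4, -2475289, -2270290).
So ∂z/∂E = −n_x/n_z = 0.40476 and ∂z/∂N = −n_y/n_z = −1.09030.
Gradient magnitude |∇z| = √(a² + b²) = √(0.16383 + 1.18875) = 1.16300.
True dip = arctan(1.16300) = 49.3°, dipping toward NNW (azimuth ≈ 340°).

49.3°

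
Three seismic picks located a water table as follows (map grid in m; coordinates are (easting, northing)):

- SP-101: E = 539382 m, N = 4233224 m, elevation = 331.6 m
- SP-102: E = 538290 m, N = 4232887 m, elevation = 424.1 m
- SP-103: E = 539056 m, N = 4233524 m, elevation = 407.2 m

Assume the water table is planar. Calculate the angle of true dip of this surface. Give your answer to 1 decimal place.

9.7°

Two edge vectors: SP-101→SP-102 = (-1092, -337, 92.5), SP-101→SP-103 = (-326, 300, 75.6).
Normal n = (SP-101→SP-102) × (SP-101→SP-103) = (-53227.2, 52400.2, -437462).
So ∂z/∂E = −n_x/n_z = −0.12167 and ∂z/∂N = −n_y/n_z = 0.11978.
Gradient magnitude |∇z| = √(a² + b²) = √(0.01480 + 0.01435) = 0.17074.
True dip = arctan(0.17074) = 9.7°, dipping toward SE (azimuth ≈ 135°).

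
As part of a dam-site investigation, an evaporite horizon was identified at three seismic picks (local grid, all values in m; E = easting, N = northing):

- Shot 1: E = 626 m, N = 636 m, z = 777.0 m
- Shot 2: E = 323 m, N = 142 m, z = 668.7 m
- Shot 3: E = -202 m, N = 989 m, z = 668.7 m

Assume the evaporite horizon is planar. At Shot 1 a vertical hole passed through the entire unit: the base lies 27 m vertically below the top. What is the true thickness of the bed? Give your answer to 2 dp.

26.43 m

Let the plane be z = a·E + b·N + c.
Shot 2−Shot 1: −303a − 494b = −108.3;  Shot 3−Shot 1: −828a + 353b = −108.3.
Solving gives a = 0.17777, b = 0.11019.
|∇z| = √(a²+b²) = 0.20916, so dip δ = arctan(0.20916) = 11.81°.
True thickness = vertical thickness × cos δ = 27 × cos 11.81° = 26.43 m.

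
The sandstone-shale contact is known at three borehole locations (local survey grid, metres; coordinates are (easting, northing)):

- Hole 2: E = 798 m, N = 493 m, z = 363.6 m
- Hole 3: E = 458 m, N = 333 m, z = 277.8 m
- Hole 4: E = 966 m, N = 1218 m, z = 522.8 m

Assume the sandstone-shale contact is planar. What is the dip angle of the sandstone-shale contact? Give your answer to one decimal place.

13.8°

Let the plane be z = a·E + b·N + c.
Hole 3−Hole 2: −340a − 160b = −85.8;  Hole 4−Hole 2: 168a + 725b = 159.2.
Solving gives a = 0.16726, b = 0.18083.
Gradient magnitude |∇z| = √(a² + b²) = √(0.02797 + 0.03270) = 0.24632.
True dip = arctan(0.24632) = 13.8°, dipping toward SW (azimuth ≈ 223°).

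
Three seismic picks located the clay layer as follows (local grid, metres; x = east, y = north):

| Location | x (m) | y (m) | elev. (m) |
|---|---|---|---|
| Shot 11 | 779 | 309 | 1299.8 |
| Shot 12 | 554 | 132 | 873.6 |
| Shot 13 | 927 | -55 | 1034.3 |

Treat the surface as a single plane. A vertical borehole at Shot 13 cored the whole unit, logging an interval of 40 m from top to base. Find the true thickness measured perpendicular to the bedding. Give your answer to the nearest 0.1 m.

22.0 m

Let the plane be z = a·x + b·y + c.
Shot 12−Shot 11: −225a − 177b = −426.2;  Shot 13−Shot 11: 148a − 364b = −265.5.
Solving gives a = 1.00044, b = 1.13617.
|∇z| = √(a²+b²) = 1.51385, so dip δ = arctan(1.51385) = 56.55°.
True thickness = vertical thickness × cos δ = 40 × cos 56.55° = 22.0 m.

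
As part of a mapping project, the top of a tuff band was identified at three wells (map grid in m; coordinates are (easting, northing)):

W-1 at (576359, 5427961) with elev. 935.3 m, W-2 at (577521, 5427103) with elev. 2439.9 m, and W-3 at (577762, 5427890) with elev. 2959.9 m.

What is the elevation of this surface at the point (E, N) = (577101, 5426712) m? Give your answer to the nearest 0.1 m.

Let the plane be z = a·E + b·N + c.
W-2−W-1: 1162a − 858b = 1504.6;  W-3−W-1: 1403a − 71b = 2024.6.
Solving gives a = 1.453956043, b = 0.215497578.
Then c = 935.3 − a·576359 − b·5427961 = −2006777.80.
At (577101, 5426712): z = 839079.5 + 1169443.3 − 2006777.80 = 1745.0 m.

1745.0 m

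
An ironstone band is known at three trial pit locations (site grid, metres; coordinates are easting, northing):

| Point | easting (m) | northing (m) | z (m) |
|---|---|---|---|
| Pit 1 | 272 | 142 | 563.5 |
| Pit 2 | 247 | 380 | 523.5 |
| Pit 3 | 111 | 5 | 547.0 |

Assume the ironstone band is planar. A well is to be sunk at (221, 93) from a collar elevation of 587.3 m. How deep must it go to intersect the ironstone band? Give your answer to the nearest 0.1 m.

28.2 m

Let the plane be z = a·easting + b·northing + c.
Pit 2−Pit 1: −25a + 238b = −40;  Pit 3−Pit 1: −161a − 137b = −16.5.
Solving gives a = 0.22536, b = −0.14440.
Then c = 563.5 − a·272 − b·142 = 522.71.
At (221, 93): z_contact = 49.80 − 13.43 + 522.71 = 559.08 m.
Depth below ground = 587.3 − 559.08 = 28.2 m.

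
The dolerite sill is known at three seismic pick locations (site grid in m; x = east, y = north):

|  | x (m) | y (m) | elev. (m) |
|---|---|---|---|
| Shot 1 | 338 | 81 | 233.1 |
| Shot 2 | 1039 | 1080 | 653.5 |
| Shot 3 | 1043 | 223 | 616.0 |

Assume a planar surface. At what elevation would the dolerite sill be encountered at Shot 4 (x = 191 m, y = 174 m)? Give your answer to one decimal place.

158.9 m

Let the plane be z = a·x + b·y + c.
Shot 2−Shot 1: 701a + 999b = 420.4;  Shot 3−Shot 1: 705a + 142b = 382.9.
Solving gives a = 0.533805, b = 0.046249.
Then c = 233.1 − a·338 − b·81 = 48.93.
At (191, 174): z = 102.0 + 8.0 + 48.93 = 158.9 m.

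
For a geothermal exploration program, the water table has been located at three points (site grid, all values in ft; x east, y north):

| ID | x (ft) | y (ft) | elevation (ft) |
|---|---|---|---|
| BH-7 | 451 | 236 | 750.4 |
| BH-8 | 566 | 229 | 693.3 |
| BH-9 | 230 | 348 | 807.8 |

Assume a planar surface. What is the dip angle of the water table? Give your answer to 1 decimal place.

Let the plane be z = a·x + b·y + c.
BH-8−BH-7: 115a − 7b = −57.1;  BH-9−BH-7: −221a + 112b = 57.4.
Solving gives a = −0.52884, b = −0.53102.
Gradient magnitude |∇z| = √(a² + b²) = √(0.27968 + 0.28199) = 0.74944.
True dip = arctan(0.74944) = 36.8°, dipping toward NE (azimuth ≈ 045°).

36.8°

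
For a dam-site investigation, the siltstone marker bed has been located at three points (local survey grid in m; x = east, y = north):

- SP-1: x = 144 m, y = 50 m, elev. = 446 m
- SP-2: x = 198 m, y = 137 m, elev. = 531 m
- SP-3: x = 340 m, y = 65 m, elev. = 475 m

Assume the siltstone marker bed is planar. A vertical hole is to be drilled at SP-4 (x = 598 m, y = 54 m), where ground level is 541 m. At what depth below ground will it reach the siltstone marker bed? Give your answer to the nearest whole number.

Let the plane be z = a·x + b·y + c.
SP-2−SP-1: 54a + 87b = 85;  SP-3−SP-1: 196a + 15b = 29.
Solving gives a = 0.07684, b = 0.92932.
Then c = 446 − a·144 − b·50 = 388.47.
At (598, 54): z_contact = 45.9 + 50.2 + 388.47 = 484.6 m.
Depth below ground = 541 − 484.6 = 56 m.

56 m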